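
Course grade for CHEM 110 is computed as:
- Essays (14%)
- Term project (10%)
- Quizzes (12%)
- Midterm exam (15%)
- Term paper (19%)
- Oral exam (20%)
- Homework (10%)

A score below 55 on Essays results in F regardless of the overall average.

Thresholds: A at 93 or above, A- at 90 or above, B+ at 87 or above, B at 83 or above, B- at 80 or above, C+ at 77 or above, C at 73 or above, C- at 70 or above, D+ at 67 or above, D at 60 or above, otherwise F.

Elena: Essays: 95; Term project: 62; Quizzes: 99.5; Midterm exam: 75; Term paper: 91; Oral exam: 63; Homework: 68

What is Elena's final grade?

C+

Essays score 95 ≥ 55: minimum met.
Weighted total:
  Essays 95 × 0.14 = 13.3
  Term project 62 × 0.1 = 6.2
  Quizzes 99.5 × 0.12 = 11.94
  Midterm exam 75 × 0.15 = 11.25
  Term paper 91 × 0.19 = 17.29
  Oral exam 63 × 0.2 = 12.6
  Homework 68 × 0.1 = 6.8
Sum = 79.38
79.38 is ≥ 77 and < 80 → C+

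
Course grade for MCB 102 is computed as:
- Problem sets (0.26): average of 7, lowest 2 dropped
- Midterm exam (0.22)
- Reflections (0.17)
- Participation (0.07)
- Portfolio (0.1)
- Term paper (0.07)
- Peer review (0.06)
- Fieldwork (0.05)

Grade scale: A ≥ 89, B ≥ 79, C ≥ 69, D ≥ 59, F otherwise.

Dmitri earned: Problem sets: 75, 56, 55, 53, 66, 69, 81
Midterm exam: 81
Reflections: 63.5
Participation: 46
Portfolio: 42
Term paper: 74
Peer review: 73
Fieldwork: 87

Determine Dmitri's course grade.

Problem sets: drop 53, 55 → average of remaining 5 = 347/5 = 69.4
Weighted total:
  Problem sets 69.4 × 0.26 = 18.044
  Midterm exam 81 × 0.22 = 17.82
  Reflections 63.5 × 0.17 = 10.795
  Participation 46 × 0.07 = 3.22
  Portfolio 42 × 0.1 = 4.2
  Term paper 74 × 0.07 = 5.18
  Peer review 73 × 0.06 = 4.38
  Fieldwork 87 × 0.05 = 4.35
Sum = 67.989
67.989 is ≥ 59 and < 69 → D

D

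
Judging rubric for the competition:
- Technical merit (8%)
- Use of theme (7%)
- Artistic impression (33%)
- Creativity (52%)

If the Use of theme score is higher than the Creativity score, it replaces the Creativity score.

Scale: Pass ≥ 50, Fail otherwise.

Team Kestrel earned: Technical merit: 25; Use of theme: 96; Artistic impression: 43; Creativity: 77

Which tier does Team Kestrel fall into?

Pass

Use of theme (96) > Creativity (77), so Creativity counts as 96.
Weighted total:
  Technical merit 25 × 0.08 = 2
  Use of theme 96 × 0.07 = 6.72
  Artistic impression 43 × 0.33 = 14.19
  Creativity 96 × 0.52 = 49.92
Sum = 72.83
72.83 ≥ 50 → Pass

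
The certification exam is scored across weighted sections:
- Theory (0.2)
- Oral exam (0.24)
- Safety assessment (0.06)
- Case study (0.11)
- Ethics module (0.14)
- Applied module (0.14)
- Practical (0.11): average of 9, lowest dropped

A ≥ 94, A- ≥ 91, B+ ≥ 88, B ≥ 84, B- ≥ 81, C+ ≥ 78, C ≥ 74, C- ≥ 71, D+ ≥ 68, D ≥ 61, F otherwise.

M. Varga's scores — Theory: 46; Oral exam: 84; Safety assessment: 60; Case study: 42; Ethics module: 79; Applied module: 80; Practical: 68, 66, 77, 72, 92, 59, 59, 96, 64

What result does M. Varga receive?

Practical: drop 59 → average of remaining 8 = 594/8 = 74.25
Weighted total:
  Theory 46 × 0.2 = 9.2
  Oral exam 84 × 0.24 = 20.16
  Safety assessment 60 × 0.06 = 3.6
  Case study 42 × 0.11 = 4.62
  Ethics module 79 × 0.14 = 11.06
  Applied module 80 × 0.14 = 11.2
  Practical 74.25 × 0.11 = 8.1675
Sum = 68.0075
68.0075 is ≥ 68 and < 71 → D+

D+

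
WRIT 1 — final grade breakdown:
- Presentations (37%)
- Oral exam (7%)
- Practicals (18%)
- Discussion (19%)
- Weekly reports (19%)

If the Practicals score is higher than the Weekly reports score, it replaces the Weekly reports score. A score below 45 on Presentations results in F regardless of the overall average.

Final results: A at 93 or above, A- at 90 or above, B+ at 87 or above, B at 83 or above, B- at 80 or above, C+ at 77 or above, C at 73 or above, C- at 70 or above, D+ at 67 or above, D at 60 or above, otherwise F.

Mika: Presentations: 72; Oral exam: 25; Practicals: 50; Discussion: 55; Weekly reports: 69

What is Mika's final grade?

D

Practicals (50) ≤ Weekly reports (69), so Weekly reports stays at 69.
Presentations score 72 ≥ 45: minimum met.
Weighted total:
  Presentations 72 × 0.37 = 26.64
  Oral exam 25 × 0.07 = 1.75
  Practicals 50 × 0.18 = 9
  Discussion 55 × 0.19 = 10.45
  Weekly reports 69 × 0.19 = 13.11
Sum = 60.95
60.95 is ≥ 60 and < 67 → D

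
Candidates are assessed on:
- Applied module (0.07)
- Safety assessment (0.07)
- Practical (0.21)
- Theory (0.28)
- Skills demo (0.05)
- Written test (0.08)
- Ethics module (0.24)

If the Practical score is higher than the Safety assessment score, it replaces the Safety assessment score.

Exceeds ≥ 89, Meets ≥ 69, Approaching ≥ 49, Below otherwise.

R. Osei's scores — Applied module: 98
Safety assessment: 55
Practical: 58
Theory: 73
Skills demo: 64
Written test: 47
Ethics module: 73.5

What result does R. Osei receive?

Approaching

Practical (58) > Safety assessment (55), so Safety assessment counts as 58.
Weighted total:
  Applied module 98 × 0.07 = 6.86
  Safety assessment 58 × 0.07 = 4.06
  Practical 58 × 0.21 = 12.18
  Theory 73 × 0.28 = 20.44
  Skills demo 64 × 0.05 = 3.2
  Written test 47 × 0.08 = 3.76
  Ethics module 73.5 × 0.24 = 17.64
Sum = 68.14
68.14 is ≥ 49 and < 69 → Approaching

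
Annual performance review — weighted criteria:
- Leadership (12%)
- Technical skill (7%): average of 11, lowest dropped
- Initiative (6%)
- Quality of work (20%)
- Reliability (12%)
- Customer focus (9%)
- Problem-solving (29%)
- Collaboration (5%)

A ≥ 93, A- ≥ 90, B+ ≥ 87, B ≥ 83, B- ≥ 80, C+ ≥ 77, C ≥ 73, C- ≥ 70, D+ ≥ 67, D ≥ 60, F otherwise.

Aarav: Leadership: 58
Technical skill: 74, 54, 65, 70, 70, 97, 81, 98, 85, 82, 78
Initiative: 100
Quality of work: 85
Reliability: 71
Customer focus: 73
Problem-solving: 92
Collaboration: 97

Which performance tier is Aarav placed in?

B-

Technical skill: drop 54 → average of remaining 10 = 800/10 = 80
Weighted total:
  Leadership 58 × 0.12 = 6.96
  Technical skill 80 × 0.07 = 5.6
  Initiative 100 × 0.06 = 6
  Quality of work 85 × 0.2 = 17
  Reliability 71 × 0.12 = 8.52
  Customer focus 73 × 0.09 = 6.57
  Problem-solving 92 × 0.29 = 26.68
  Collaboration 97 × 0.05 = 4.85
Sum = 82.18
82.18 is ≥ 80 and < 83 → B-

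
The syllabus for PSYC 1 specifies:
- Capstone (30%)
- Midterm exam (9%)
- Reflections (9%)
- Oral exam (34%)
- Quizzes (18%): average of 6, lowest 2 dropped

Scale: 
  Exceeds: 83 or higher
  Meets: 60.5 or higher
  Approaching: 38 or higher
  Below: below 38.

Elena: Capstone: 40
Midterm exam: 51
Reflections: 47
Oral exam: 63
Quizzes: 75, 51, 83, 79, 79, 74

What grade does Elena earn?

Approaching

Quizzes: drop 51, 74 → average of remaining 4 = 316/4 = 79
Weighted total:
  Capstone 40 × 0.3 = 12
  Midterm exam 51 × 0.09 = 4.59
  Reflections 47 × 0.09 = 4.23
  Oral exam 63 × 0.34 = 21.42
  Quizzes 79 × 0.18 = 14.22
Sum = 56.46
56.46 is ≥ 38 and < 60.5 → Approaching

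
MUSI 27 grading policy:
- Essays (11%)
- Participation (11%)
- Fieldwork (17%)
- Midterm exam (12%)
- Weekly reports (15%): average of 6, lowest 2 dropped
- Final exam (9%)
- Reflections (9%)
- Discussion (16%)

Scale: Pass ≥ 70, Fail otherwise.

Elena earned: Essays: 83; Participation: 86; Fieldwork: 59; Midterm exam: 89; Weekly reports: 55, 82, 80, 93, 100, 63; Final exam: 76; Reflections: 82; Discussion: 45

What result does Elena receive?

Weekly reports: drop 55, 63 → average of remaining 4 = 355/4 = 88.75
Weighted total:
  Essays 83 × 0.11 = 9.13
  Participation 86 × 0.11 = 9.46
  Fieldwork 59 × 0.17 = 10.03
  Midterm exam 89 × 0.12 = 10.68
  Weekly reports 88.75 × 0.15 = 13.3125
  Final exam 76 × 0.09 = 6.84
  Reflections 82 × 0.09 = 7.38
  Discussion 45 × 0.16 = 7.2
Sum = 74.0325
74.0325 ≥ 70 → Pass

Pass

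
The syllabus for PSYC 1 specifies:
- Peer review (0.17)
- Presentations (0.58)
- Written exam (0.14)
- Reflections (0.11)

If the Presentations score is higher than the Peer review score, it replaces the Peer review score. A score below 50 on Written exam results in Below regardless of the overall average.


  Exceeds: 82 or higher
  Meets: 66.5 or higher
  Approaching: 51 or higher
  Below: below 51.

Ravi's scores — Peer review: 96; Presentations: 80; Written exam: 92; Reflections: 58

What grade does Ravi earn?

Presentations (80) ≤ Peer review (96), so Peer review stays at 96.
Written exam score 92 ≥ 50: minimum met.
Weighted total:
  Peer review 96 × 0.17 = 16.32
  Presentations 80 × 0.58 = 46.4
  Written exam 92 × 0.14 = 12.88
  Reflections 58 × 0.11 = 6.38
Sum = 81.98
81.98 is ≥ 66.5 and < 82 → Meets

Meets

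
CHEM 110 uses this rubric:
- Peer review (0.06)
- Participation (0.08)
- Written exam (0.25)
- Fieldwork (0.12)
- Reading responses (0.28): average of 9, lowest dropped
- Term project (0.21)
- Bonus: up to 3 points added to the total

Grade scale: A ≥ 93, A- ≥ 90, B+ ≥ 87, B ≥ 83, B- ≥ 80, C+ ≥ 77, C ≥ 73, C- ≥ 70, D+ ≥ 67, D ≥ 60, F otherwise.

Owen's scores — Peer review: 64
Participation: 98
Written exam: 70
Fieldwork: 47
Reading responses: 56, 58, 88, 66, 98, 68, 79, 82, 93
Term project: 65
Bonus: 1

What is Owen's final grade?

Reading responses: drop 56 → average of remaining 8 = 632/8 = 79
Weighted total:
  Peer review 64 × 0.06 = 3.84
  Participation 98 × 0.08 = 7.84
  Written exam 70 × 0.25 = 17.5
  Fieldwork 47 × 0.12 = 5.64
  Reading responses 79 × 0.28 = 22.12
  Term project 65 × 0.21 = 13.65
Sum = 70.59
Bonus: 70.59 + 1 = 71.59
71.59 is ≥ 70 and < 73 → C-

C-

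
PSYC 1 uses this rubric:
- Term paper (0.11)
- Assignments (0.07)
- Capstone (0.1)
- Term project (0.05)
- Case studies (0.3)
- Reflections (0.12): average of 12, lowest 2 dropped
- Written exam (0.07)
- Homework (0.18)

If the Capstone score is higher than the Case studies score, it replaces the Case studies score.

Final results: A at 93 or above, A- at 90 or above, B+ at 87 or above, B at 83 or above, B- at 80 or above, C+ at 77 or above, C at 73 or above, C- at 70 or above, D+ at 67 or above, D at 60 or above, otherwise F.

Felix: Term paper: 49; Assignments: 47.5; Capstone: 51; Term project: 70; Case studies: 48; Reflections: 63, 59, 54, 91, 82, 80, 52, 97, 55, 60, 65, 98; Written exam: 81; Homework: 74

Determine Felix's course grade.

Reflections: drop 52, 54 → average of remaining 10 = 750/10 = 75
Capstone (51) > Case studies (48), so Case studies counts as 51.
Weighted total:
  Term paper 49 × 0.11 = 5.39
  Assignments 47.5 × 0.07 = 3.325
  Capstone 51 × 0.1 = 5.1
  Term project 70 × 0.05 = 3.5
  Case studies 51 × 0.3 = 15.3
  Reflections 75 × 0.12 = 9
  Written exam 81 × 0.07 = 5.67
  Homework 74 × 0.18 = 13.32
Sum = 60.605
60.605 is ≥ 60 and < 67 → D

D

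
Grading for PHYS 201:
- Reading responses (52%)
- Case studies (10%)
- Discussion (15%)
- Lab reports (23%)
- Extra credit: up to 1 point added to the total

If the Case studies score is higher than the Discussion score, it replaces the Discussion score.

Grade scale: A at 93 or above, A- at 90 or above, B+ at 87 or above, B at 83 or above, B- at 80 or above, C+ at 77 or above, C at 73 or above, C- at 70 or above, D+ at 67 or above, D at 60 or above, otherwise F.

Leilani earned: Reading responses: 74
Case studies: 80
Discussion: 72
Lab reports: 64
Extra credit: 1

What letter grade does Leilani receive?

C

Case studies (80) > Discussion (72), so Discussion counts as 80.
Weighted total:
  Reading responses 74 × 0.52 = 38.48
  Case studies 80 × 0.1 = 8
  Discussion 80 × 0.15 = 12
  Lab reports 64 × 0.23 = 14.72
Sum = 73.2
Extra credit: 73.2 + 1 = 74.2
74.2 is ≥ 73 and < 77 → C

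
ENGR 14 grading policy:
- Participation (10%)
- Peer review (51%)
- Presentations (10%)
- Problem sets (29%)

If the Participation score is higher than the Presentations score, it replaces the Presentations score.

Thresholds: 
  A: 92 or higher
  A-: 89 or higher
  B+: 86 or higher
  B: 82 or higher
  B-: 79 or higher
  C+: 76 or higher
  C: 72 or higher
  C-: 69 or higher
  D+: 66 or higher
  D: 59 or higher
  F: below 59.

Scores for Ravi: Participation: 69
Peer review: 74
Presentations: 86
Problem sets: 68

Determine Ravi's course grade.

Participation (69) ≤ Presentations (86), so Presentations stays at 86.
Weighted total:
  Participation 69 × 0.1 = 6.9
  Peer review 74 × 0.51 = 37.74
  Presentations 86 × 0.1 = 8.6
  Problem sets 68 × 0.29 = 19.72
Sum = 72.96
72.96 is ≥ 72 and < 76 → C

C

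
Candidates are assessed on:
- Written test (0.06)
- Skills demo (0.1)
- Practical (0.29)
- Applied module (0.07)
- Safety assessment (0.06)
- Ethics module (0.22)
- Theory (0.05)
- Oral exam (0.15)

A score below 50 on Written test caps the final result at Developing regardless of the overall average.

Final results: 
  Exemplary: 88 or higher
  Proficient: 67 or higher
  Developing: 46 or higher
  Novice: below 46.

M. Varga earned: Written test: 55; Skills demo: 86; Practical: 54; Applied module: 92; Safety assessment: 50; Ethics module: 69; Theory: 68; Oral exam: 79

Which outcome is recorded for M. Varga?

Written test score 55 ≥ 50: minimum met.
Weighted total:
  Written test 55 × 0.06 = 3.3
  Skills demo 86 × 0.1 = 8.6
  Practical 54 × 0.29 = 15.66
  Applied module 92 × 0.07 = 6.44
  Safety assessment 50 × 0.06 = 3
  Ethics module 69 × 0.22 = 15.18
  Theory 68 × 0.05 = 3.4
  Oral exam 79 × 0.15 = 11.85
Sum = 67.43
67.43 is ≥ 67 and < 88 → Proficient

Proficient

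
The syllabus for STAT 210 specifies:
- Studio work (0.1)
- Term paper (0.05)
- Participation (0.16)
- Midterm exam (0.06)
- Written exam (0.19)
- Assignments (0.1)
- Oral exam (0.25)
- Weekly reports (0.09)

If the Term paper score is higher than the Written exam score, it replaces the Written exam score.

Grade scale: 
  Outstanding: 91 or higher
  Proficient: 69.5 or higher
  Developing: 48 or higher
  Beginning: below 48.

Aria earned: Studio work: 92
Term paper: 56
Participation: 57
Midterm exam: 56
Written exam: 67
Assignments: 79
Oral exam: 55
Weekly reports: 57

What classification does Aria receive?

Term paper (56) ≤ Written exam (67), so Written exam stays at 67.
Weighted total:
  Studio work 92 × 0.1 = 9.2
  Term paper 56 × 0.05 = 2.8
  Participation 57 × 0.16 = 9.12
  Midterm exam 56 × 0.06 = 3.36
  Written exam 67 × 0.19 = 12.73
  Assignments 79 × 0.1 = 7.9
  Oral exam 55 × 0.25 = 13.75
  Weekly reports 57 × 0.09 = 5.13
Sum = 63.99
63.99 is ≥ 48 and < 69.5 → Developing

Developing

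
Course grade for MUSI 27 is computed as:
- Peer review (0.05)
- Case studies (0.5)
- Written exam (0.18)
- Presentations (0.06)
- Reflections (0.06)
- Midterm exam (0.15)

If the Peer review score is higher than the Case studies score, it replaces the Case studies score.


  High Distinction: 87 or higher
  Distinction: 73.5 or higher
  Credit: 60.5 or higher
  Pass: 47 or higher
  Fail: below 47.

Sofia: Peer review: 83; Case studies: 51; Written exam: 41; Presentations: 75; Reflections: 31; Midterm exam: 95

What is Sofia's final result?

Peer review (83) > Case studies (51), so Case studies counts as 83.
Weighted total:
  Peer review 83 × 0.05 = 4.15
  Case studies 83 × 0.5 = 41.5
  Written exam 41 × 0.18 = 7.38
  Presentations 75 × 0.06 = 4.5
  Reflections 31 × 0.06 = 1.86
  Midterm exam 95 × 0.15 = 14.25
Sum = 73.64
73.64 is ≥ 73.5 and < 87 → Distinction

Distinction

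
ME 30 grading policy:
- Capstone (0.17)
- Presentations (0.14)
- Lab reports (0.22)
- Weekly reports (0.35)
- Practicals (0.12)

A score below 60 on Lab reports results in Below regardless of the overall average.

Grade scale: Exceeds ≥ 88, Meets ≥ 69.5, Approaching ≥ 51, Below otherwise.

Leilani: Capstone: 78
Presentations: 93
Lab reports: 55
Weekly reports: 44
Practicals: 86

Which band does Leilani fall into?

Lab reports score 55 < 60: minimum not met.
Weighted total:
  Capstone 78 × 0.17 = 13.26
  Presentations 93 × 0.14 = 13.02
  Lab reports 55 × 0.22 = 12.1
  Weekly reports 44 × 0.35 = 15.4
  Practicals 86 × 0.12 = 10.32
Sum = 64.1
Because the Lab reports minimum was not met, the result is Below.

Below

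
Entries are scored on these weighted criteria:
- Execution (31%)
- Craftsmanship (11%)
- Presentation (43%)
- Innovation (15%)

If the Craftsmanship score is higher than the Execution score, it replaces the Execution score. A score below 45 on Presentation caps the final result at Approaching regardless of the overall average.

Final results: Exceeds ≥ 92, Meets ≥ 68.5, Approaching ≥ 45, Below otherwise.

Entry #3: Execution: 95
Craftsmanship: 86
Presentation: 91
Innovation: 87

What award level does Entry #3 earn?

Meets

Craftsmanship (86) ≤ Execution (95), so Execution stays at 95.
Presentation score 91 ≥ 45: minimum met.
Weighted total:
  Execution 95 × 0.31 = 29.45
  Craftsmanship 86 × 0.11 = 9.46
  Presentation 91 × 0.43 = 39.13
  Innovation 87 × 0.15 = 13.05
Sum = 91.09
91.09 is ≥ 68.5 and < 92 → Meets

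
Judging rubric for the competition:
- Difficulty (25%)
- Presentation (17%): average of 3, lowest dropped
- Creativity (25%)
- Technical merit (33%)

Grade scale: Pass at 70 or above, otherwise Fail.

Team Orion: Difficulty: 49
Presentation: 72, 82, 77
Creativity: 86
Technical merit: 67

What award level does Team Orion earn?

Fail

Presentation: drop 72 → average of remaining 2 = 159/2 = 79.5
Weighted total:
  Difficulty 49 × 0.25 = 12.25
  Presentation 79.5 × 0.17 = 13.515
  Creativity 86 × 0.25 = 21.5
  Technical merit 67 × 0.33 = 22.11
Sum = 69.375
69.375 < 70 → Fail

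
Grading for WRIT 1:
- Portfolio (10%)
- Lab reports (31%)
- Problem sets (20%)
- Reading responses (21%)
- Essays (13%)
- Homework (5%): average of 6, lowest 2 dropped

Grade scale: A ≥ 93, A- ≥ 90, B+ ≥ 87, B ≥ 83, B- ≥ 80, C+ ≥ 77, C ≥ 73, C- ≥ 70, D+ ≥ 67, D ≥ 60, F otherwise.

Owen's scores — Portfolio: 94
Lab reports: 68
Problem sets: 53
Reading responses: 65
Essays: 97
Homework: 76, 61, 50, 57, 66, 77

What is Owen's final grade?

C-

Homework: drop 50, 57 → average of remaining 4 = 280/4 = 70
Weighted total:
  Portfolio 94 × 0.1 = 9.4
  Lab reports 68 × 0.31 = 21.08
  Problem sets 53 × 0.2 = 10.6
  Reading responses 65 × 0.21 = 13.65
  Essays 97 × 0.13 = 12.61
  Homework 70 × 0.05 = 3.5
Sum = 70.84
70.84 is ≥ 70 and < 73 → C-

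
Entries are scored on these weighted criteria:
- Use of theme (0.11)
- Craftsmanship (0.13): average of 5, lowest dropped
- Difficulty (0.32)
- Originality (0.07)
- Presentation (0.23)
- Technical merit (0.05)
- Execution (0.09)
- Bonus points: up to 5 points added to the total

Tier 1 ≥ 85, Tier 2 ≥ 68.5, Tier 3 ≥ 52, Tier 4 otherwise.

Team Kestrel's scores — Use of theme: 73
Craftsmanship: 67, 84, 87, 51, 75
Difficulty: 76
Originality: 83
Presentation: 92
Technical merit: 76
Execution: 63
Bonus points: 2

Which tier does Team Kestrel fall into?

Craftsmanship: drop 51 → average of remaining 4 = 313/4 = 78.25
Weighted total:
  Use of theme 73 × 0.11 = 8.03
  Craftsmanship 78.25 × 0.13 = 10.1725
  Difficulty 76 × 0.32 = 24.32
  Originality 83 × 0.07 = 5.81
  Presentation 92 × 0.23 = 21.16
  Technical merit 76 × 0.05 = 3.8
  Execution 63 × 0.09 = 5.67
Sum = 78.9625
Bonus points: 78.9625 + 2 = 80.9625
80.9625 is ≥ 68.5 and < 85 → Tier 2

Tier 2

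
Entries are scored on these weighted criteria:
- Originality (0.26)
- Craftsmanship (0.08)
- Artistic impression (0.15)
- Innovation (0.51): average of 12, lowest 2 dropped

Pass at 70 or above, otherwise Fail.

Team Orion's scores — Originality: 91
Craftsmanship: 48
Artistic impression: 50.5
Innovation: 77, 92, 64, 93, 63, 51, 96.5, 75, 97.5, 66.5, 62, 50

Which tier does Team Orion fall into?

Pass

Innovation: drop 50, 51 → average of remaining 10 = 786.5/10 = 78.65
Weighted total:
  Originality 91 × 0.26 = 23.66
  Craftsmanship 48 × 0.08 = 3.84
  Artistic impression 50.5 × 0.15 = 7.575
  Innovation 78.65 × 0.51 = 40.1115
Sum = 75.1865
75.1865 ≥ 70 → Pass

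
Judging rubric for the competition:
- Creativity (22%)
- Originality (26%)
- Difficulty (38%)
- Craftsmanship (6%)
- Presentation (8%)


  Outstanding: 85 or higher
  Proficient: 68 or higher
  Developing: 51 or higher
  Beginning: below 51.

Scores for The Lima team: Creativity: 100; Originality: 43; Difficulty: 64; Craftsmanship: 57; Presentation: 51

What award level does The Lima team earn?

Developing

Weighted total:
  Creativity 100 × 0.22 = 22
  Originality 43 × 0.26 = 11.18
  Difficulty 64 × 0.38 = 24.32
  Craftsmanship 57 × 0.06 = 3.42
  Presentation 51 × 0.08 = 4.08
Sum = 65
65 is ≥ 51 and < 68 → Developing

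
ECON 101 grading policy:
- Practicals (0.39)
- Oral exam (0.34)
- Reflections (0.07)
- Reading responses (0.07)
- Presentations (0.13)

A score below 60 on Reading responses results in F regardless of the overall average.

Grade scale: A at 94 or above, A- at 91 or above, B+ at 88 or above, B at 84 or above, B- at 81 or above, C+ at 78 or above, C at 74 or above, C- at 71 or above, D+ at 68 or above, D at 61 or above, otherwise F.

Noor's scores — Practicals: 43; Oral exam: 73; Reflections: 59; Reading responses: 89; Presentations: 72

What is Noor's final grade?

Reading responses score 89 ≥ 60: minimum met.
Weighted total:
  Practicals 43 × 0.39 = 16.77
  Oral exam 73 × 0.34 = 24.82
  Reflections 59 × 0.07 = 4.13
  Reading responses 89 × 0.07 = 6.23
  Presentations 72 × 0.13 = 9.36
Sum = 61.31
61.31 is ≥ 61 and < 68 → D

D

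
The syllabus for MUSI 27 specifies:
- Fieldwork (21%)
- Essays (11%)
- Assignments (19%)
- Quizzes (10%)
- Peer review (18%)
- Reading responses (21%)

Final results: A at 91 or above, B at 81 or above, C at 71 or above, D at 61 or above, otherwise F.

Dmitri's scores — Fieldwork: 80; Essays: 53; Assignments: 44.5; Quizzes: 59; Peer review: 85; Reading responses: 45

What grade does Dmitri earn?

Weighted total:
  Fieldwork 80 × 0.21 = 16.8
  Essays 53 × 0.11 = 5.83
  Assignments 44.5 × 0.19 = 8.455
  Quizzes 59 × 0.1 = 5.9
  Peer review 85 × 0.18 = 15.3
  Reading responses 45 × 0.21 = 9.45
Sum = 61.735
61.735 is ≥ 61 and < 71 → D

D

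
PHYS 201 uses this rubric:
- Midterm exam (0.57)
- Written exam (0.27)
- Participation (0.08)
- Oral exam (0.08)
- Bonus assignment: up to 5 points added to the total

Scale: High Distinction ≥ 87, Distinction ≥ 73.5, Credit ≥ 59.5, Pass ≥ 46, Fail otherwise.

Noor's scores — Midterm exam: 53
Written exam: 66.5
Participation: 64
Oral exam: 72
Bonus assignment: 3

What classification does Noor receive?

Weighted total:
  Midterm exam 53 × 0.57 = 30.21
  Written exam 66.5 × 0.27 = 17.955
  Participation 64 × 0.08 = 5.12
  Oral exam 72 × 0.08 = 5.76
Sum = 59.045
Bonus assignment: 59.045 + 3 = 62.045
62.045 is ≥ 59.5 and < 73.5 → Credit

Credit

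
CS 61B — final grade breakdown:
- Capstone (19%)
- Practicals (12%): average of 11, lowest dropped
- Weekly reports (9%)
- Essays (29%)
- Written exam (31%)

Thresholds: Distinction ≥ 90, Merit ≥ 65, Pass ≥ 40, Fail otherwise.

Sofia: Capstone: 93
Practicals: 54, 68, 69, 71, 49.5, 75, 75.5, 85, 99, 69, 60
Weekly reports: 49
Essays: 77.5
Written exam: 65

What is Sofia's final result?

Practicals: drop 49.5 → average of remaining 10 = 725.5/10 = 72.55
Weighted total:
  Capstone 93 × 0.19 = 17.67
  Practicals 72.55 × 0.12 = 8.706
  Weekly reports 49 × 0.09 = 4.41
  Essays 77.5 × 0.29 = 22.475
  Written exam 65 × 0.31 = 20.15
Sum = 73.411
73.411 is ≥ 65 and < 90 → Merit

Merit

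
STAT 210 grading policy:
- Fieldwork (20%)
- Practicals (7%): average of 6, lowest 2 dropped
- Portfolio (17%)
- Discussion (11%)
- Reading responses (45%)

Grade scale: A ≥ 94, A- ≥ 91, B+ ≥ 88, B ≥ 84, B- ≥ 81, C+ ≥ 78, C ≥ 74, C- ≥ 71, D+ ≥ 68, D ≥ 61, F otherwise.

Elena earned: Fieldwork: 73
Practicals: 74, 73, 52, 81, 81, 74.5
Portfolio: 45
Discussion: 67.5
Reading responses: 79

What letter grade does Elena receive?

Practicals: drop 52, 73 → average of remaining 4 = 310.5/4 = 77.625
Weighted total:
  Fieldwork 73 × 0.2 = 14.6
  Practicals 77.625 × 0.07 = 5.43375
  Portfolio 45 × 0.17 = 7.65
  Discussion 67.5 × 0.11 = 7.425
  Reading responses 79 × 0.45 = 35.55
Sum = 70.65875
70.65875 is ≥ 68 and < 71 → D+

D+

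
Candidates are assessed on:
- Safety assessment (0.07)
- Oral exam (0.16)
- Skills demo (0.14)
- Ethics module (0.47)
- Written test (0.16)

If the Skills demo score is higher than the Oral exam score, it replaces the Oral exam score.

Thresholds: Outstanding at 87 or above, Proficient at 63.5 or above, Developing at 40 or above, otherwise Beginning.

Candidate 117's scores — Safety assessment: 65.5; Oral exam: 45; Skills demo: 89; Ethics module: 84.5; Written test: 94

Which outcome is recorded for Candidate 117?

Proficient

Skills demo (89) > Oral exam (45), so Oral exam counts as 89.
Weighted total:
  Safety assessment 65.5 × 0.07 = 4.585
  Oral exam 89 × 0.16 = 14.24
  Skills demo 89 × 0.14 = 12.46
  Ethics module 84.5 × 0.47 = 39.715
  Written test 94 × 0.16 = 15.04
Sum = 86.04
86.04 is ≥ 63.5 and < 87 → Proficient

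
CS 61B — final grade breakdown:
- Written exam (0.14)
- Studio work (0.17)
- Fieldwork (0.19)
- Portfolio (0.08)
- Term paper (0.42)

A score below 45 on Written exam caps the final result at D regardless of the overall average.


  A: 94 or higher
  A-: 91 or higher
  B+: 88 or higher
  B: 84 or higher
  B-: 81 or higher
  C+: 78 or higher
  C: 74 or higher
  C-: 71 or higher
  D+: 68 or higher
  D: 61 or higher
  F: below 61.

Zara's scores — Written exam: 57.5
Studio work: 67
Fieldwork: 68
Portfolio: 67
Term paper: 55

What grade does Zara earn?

F

Written exam score 57.5 ≥ 45: minimum met.
Weighted total:
  Written exam 57.5 × 0.14 = 8.05
  Studio work 67 × 0.17 = 11.39
  Fieldwork 68 × 0.19 = 12.92
  Portfolio 67 × 0.08 = 5.36
  Term paper 55 × 0.42 = 23.1
Sum = 60.82
60.82 < 61 → F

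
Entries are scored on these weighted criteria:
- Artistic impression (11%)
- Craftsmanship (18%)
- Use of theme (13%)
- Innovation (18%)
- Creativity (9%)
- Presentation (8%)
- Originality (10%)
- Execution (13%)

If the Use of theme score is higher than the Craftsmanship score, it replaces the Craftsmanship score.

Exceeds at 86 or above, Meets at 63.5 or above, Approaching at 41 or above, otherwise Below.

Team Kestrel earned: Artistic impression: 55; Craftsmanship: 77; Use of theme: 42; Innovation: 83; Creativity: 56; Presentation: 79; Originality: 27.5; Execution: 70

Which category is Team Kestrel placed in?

Use of theme (42) ≤ Craftsmanship (77), so Craftsmanship stays at 77.
Weighted total:
  Artistic impression 55 × 0.11 = 6.05
  Craftsmanship 77 × 0.18 = 13.86
  Use of theme 42 × 0.13 = 5.46
  Innovation 83 × 0.18 = 14.94
  Creativity 56 × 0.09 = 5.04
  Presentation 79 × 0.08 = 6.32
  Originality 27.5 × 0.1 = 2.75
  Execution 70 × 0.13 = 9.1
Sum = 63.52
63.52 is ≥ 63.5 and < 86 → Meets

Meets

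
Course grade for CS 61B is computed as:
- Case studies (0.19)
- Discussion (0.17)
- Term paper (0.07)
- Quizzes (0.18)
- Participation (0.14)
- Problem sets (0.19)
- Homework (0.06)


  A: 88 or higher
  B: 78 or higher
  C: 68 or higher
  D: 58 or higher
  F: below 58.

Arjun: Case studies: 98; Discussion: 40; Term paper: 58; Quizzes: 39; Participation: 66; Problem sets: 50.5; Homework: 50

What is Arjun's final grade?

Weighted total:
  Case studies 98 × 0.19 = 18.62
  Discussion 40 × 0.17 = 6.8
  Term paper 58 × 0.07 = 4.06
  Quizzes 39 × 0.18 = 7.02
  Participation 66 × 0.14 = 9.24
  Problem sets 50.5 × 0.19 = 9.595
  Homework 50 × 0.06 = 3
Sum = 58.335
58.335 is ≥ 58 and < 68 → D

D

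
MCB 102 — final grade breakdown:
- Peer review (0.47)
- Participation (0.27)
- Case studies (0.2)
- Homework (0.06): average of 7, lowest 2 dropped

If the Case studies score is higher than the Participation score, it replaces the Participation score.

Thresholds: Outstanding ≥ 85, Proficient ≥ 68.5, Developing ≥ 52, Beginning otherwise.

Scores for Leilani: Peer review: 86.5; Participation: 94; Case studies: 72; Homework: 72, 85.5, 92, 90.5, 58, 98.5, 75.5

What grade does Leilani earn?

Outstanding

Homework: drop 58, 72 → average of remaining 5 = 442/5 = 88.4
Case studies (72) ≤ Participation (94), so Participation stays at 94.
Weighted total:
  Peer review 86.5 × 0.47 = 40.655
  Participation 94 × 0.27 = 25.38
  Case studies 72 × 0.2 = 14.4
  Homework 88.4 × 0.06 = 5.304
Sum = 85.739
85.739 ≥ 85 → Outstanding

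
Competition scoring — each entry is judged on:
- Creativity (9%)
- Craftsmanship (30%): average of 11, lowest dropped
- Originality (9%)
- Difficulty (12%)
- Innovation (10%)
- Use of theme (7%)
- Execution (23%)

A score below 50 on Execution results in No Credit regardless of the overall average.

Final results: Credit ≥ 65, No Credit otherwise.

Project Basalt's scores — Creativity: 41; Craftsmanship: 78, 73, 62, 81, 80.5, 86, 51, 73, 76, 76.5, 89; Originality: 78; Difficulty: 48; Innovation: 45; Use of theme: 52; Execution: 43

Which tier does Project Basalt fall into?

No Credit

Craftsmanship: drop 51 → average of remaining 10 = 775/10 = 77.5
Execution score 43 < 50: minimum not met.
Weighted total:
  Creativity 41 × 0.09 = 3.69
  Craftsmanship 77.5 × 0.3 = 23.25
  Originality 78 × 0.09 = 7.02
  Difficulty 48 × 0.12 = 5.76
  Innovation 45 × 0.1 = 4.5
  Use of theme 52 × 0.07 = 3.64
  Execution 43 × 0.23 = 9.89
Sum = 57.75
Because the Execution minimum was not met, the result is No Credit.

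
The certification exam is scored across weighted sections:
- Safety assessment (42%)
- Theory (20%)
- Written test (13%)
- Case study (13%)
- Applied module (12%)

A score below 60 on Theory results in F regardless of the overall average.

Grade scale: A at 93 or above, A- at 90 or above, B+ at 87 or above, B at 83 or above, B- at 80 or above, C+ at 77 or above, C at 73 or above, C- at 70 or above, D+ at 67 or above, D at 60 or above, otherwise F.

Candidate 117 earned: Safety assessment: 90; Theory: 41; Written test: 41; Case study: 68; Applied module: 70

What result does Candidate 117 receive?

Theory score 41 < 60: minimum not met.
Weighted total:
  Safety assessment 90 × 0.42 = 37.8
  Theory 41 × 0.2 = 8.2
  Written test 41 × 0.13 = 5.33
  Case study 68 × 0.13 = 8.84
  Applied module 70 × 0.12 = 8.4
Sum = 68.57
Because the Theory minimum was not met, the result is F.

F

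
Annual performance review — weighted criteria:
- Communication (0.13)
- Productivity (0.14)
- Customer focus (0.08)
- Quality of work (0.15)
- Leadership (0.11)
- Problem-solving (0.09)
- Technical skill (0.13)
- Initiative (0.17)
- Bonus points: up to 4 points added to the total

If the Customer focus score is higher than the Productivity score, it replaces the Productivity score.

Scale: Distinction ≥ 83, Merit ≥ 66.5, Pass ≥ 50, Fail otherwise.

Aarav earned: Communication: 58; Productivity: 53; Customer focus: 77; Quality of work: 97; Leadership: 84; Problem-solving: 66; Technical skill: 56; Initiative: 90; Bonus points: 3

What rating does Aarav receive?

Customer focus (77) > Productivity (53), so Productivity counts as 77.
Weighted total:
  Communication 58 × 0.13 = 7.54
  Productivity 77 × 0.14 = 10.78
  Customer focus 77 × 0.08 = 6.16
  Quality of work 97 × 0.15 = 14.55
  Leadership 84 × 0.11 = 9.24
  Problem-solving 66 × 0.09 = 5.94
  Technical skill 56 × 0.13 = 7.28
  Initiative 90 × 0.17 = 15.3
Sum = 76.79
Bonus points: 76.79 + 3 = 79.79
79.79 is ≥ 66.5 and < 83 → Merit

Merit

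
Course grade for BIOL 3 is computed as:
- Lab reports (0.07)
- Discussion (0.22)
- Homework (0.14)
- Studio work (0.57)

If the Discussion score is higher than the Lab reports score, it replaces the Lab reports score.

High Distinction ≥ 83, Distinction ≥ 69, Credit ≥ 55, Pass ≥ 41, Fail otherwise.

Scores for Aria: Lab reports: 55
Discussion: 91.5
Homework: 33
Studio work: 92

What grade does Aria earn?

Discussion (91.5) > Lab reports (55), so Lab reports counts as 91.5.
Weighted total:
  Lab reports 91.5 × 0.07 = 6.405
  Discussion 91.5 × 0.22 = 20.13
  Homework 33 × 0.14 = 4.62
  Studio work 92 × 0.57 = 52.44
Sum = 83.595
83.595 ≥ 83 → High Distinction

High Distinction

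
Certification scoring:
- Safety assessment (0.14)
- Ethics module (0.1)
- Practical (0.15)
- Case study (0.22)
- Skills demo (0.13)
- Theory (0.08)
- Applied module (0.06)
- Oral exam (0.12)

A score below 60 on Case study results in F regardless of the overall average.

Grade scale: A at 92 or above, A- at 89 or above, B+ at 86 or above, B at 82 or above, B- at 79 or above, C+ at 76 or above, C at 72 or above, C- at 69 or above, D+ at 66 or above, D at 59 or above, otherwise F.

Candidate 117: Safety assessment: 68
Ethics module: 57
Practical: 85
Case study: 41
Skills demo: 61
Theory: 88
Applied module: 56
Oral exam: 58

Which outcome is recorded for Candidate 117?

F

Case study score 41 < 60: minimum not met.
Weighted total:
  Safety assessment 68 × 0.14 = 9.52
  Ethics module 57 × 0.1 = 5.7
  Practical 85 × 0.15 = 12.75
  Case study 41 × 0.22 = 9.02
  Skills demo 61 × 0.13 = 7.93
  Theory 88 × 0.08 = 7.04
  Applied module 56 × 0.06 = 3.36
  Oral exam 58 × 0.12 = 6.96
Sum = 62.28
Because the Case study minimum was not met, the result is F.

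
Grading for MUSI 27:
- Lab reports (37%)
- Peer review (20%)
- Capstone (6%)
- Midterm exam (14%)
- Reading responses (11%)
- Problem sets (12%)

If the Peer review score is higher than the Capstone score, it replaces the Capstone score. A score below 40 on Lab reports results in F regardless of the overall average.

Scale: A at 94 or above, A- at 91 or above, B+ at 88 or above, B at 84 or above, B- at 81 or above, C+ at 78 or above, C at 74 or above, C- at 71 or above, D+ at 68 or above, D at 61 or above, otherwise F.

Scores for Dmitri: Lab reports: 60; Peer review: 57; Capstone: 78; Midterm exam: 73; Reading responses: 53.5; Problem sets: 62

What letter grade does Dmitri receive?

D

Peer review (57) ≤ Capstone (78), so Capstone stays at 78.
Lab reports score 60 ≥ 40: minimum met.
Weighted total:
  Lab reports 60 × 0.37 = 22.2
  Peer review 57 × 0.2 = 11.4
  Capstone 78 × 0.06 = 4.68
  Midterm exam 73 × 0.14 = 10.22
  Reading responses 53.5 × 0.11 = 5.885
  Problem sets 62 × 0.12 = 7.44
Sum = 61.825
61.825 is ≥ 61 and < 68 → D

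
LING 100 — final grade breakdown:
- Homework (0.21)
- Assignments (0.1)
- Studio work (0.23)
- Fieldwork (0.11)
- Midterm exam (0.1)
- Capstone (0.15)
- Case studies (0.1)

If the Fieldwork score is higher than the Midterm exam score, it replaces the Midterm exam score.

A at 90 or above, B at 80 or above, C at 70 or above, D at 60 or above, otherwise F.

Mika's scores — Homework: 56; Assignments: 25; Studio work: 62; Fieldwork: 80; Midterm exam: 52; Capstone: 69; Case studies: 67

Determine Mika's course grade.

D

Fieldwork (80) > Midterm exam (52), so Midterm exam counts as 80.
Weighted total:
  Homework 56 × 0.21 = 11.76
  Assignments 25 × 0.1 = 2.5
  Studio work 62 × 0.23 = 14.26
  Fieldwork 80 × 0.11 = 8.8
  Midterm exam 80 × 0.1 = 8
  Capstone 69 × 0.15 = 10.35
  Case studies 67 × 0.1 = 6.7
Sum = 62.37
62.37 is ≥ 60 and < 70 → D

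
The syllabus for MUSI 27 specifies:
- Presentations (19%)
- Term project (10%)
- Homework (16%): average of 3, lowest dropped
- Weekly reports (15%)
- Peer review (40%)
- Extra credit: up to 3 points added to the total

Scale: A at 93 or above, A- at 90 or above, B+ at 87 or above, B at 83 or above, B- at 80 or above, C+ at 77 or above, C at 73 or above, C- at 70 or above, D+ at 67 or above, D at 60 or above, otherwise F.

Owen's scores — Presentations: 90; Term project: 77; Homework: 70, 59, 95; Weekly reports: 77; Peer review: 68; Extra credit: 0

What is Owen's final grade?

Homework: drop 59 → average of remaining 2 = 165/2 = 82.5
Weighted total:
  Presentations 90 × 0.19 = 17.1
  Term project 77 × 0.1 = 7.7
  Homework 82.5 × 0.16 = 13.2
  Weekly reports 77 × 0.15 = 11.55
  Peer review 68 × 0.4 = 27.2
Sum = 76.75
Extra credit: 76.75 + 0 = 76.75
76.75 is ≥ 73 and < 77 → C

C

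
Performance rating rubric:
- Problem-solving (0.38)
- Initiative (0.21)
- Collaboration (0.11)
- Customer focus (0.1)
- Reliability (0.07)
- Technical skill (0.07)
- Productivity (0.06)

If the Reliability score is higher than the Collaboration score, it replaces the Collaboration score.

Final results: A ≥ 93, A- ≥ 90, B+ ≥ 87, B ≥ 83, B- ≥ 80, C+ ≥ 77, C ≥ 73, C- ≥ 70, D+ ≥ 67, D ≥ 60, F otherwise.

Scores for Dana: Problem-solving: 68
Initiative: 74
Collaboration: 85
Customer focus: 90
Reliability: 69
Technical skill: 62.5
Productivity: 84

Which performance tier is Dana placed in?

Reliability (69) ≤ Collaboration (85), so Collaboration stays at 85.
Weighted total:
  Problem-solving 68 × 0.38 = 25.84
  Initiative 74 × 0.21 = 15.54
  Collaboration 85 × 0.11 = 9.35
  Customer focus 90 × 0.1 = 9
  Reliability 69 × 0.07 = 4.83
  Technical skill 62.5 × 0.07 = 4.375
  Productivity 84 × 0.06 = 5.04
Sum = 73.975
73.975 is ≥ 73 and < 77 → C

C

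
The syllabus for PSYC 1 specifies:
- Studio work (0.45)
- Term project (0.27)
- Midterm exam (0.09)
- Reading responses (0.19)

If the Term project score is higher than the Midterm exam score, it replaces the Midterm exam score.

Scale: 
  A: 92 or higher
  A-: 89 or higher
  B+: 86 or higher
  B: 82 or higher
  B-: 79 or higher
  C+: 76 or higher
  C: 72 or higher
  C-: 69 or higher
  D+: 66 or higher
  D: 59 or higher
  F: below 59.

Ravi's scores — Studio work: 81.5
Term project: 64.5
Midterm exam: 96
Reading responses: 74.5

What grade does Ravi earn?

Term project (64.5) ≤ Midterm exam (96), so Midterm exam stays at 96.
Weighted total:
  Studio work 81.5 × 0.45 = 36.675
  Term project 64.5 × 0.27 = 17.415
  Midterm exam 96 × 0.09 = 8.64
  Reading responses 74.5 × 0.19 = 14.155
Sum = 76.885
76.885 is ≥ 76 and < 79 → C+

C+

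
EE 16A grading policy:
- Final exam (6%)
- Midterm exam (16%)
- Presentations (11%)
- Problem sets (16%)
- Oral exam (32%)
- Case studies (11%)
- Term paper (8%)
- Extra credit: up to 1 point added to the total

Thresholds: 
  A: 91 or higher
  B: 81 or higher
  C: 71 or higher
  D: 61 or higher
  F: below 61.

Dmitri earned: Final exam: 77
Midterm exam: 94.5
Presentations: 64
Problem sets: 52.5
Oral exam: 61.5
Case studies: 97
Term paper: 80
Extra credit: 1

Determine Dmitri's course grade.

C

Weighted total:
  Final exam 77 × 0.06 = 4.62
  Midterm exam 94.5 × 0.16 = 15.12
  Presentations 64 × 0.11 = 7.04
  Problem sets 52.5 × 0.16 = 8.4
  Oral exam 61.5 × 0.32 = 19.68
  Case studies 97 × 0.11 = 10.67
  Term paper 80 × 0.08 = 6.4
Sum = 71.93
Extra credit: 71.93 + 1 = 72.93
72.93 is ≥ 71 and < 81 → C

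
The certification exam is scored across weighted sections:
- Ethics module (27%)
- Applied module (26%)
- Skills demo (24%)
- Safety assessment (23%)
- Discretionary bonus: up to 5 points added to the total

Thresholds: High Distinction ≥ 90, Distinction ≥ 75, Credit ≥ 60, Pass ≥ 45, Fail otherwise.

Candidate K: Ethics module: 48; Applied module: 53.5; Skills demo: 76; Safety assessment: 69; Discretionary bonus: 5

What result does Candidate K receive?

Credit

Weighted total:
  Ethics module 48 × 0.27 = 12.96
  Applied module 53.5 × 0.26 = 13.91
  Skills demo 76 × 0.24 = 18.24
  Safety assessment 69 × 0.23 = 15.87
Sum = 60.98
Discretionary bonus: 60.98 + 5 = 65.98
65.98 is ≥ 60 and < 75 → Credit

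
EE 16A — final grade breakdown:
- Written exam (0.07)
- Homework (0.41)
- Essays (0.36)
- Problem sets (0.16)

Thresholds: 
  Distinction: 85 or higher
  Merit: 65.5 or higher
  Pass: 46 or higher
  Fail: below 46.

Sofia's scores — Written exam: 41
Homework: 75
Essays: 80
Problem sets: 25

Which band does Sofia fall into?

Merit

Weighted total:
  Written exam 41 × 0.07 = 2.87
  Homework 75 × 0.41 = 30.75
  Essays 80 × 0.36 = 28.8
  Problem sets 25 × 0.16 = 4
Sum = 66.42
66.42 is ≥ 65.5 and < 85 → Merit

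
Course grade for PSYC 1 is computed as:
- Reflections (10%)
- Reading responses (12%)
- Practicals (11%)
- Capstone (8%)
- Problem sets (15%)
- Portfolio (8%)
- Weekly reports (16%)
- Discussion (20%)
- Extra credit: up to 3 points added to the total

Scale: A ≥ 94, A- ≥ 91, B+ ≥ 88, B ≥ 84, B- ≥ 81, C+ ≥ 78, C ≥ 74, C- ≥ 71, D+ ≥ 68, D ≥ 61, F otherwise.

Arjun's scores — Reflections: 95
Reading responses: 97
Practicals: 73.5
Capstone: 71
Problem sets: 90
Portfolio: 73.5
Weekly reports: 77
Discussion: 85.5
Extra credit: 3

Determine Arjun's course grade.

B

Weighted total:
  Reflections 95 × 0.1 = 9.5
  Reading responses 97 × 0.12 = 11.64
  Practicals 73.5 × 0.11 = 8.085
  Capstone 71 × 0.08 = 5.68
  Problem sets 90 × 0.15 = 13.5
  Portfolio 73.5 × 0.08 = 5.88
  Weekly reports 77 × 0.16 = 12.32
  Discussion 85.5 × 0.2 = 17.1
Sum = 83.705
Extra credit: 83.705 + 3 = 86.705
86.705 is ≥ 84 and < 88 → B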